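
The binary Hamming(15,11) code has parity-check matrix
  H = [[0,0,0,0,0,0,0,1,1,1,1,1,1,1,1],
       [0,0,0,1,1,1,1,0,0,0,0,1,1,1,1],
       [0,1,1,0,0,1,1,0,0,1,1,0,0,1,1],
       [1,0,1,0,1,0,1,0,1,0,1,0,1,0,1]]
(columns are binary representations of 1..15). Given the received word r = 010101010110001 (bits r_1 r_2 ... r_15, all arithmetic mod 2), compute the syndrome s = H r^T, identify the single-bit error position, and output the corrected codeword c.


s = (0, 1, 1, 0)^T, error position = 6, corrected codeword c = 010100010110001

Compute s = H r^T mod 2 one row at a time:
  s_1 = 1 + 0 + 1 + 1 + 0 + 0 + 0 + 1 = 4 ≡ 0 (mod 2).
  s_2 = 1 + 0 + 1 + 0 + 0 + 0 + 0 + 1 = 3 ≡ 1 (mod 2).
  s_3 = 1 + 0 + 1 + 0 + 1 + 1 + 0 + 1 = 5 ≡ 1 (mod 2).
  s_4 = 0 + 0 + 0 + 0 + 0 + 1 + 0 + 1 = 2 ≡ 0 (mod 2).
s = (0, 1, 1, 0)^T — this equals column 6 of H (binary 0110), so error is at position 6.
Correct: flip bit 6 of r = 010101010110001 to get c = 010100010110001.


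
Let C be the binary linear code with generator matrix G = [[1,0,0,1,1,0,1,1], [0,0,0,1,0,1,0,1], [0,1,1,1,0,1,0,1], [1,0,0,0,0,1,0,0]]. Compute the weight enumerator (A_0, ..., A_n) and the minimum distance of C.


Weight distribution: A_0 = 1, A_2 = 3, A_3 = 2, A_4 = 3, A_5 = 4, A_6 = 1, A_7 = 2. Minimum distance d = 2.

Enumerate all 2^4 = 16 messages m ∈ F_2^4.
For each, compute codeword c = mG in F_2^8, then tally its weight.
  m = 0000 → c = 00000000, weight = 0.
  m = 1000 → c = 10011011, weight = 5.
  m = 0100 → c = 00010101, weight = 3.
  m = 1100 → c = 10001110, weight = 4.
  m = 0010 → c = 01110101, weight = 5.
  m = 1010 → c = 11101110, weight = 6.
  m = 0110 → c = 01100000, weight = 2.
  m = 1110 → c = 11111011, weight = 7.
  m = 0001 → c = 10000100, weight = 2.
  m = 1001 → c = 00011111, weight = 5.
  m = 0101 → c = 10010001, weight = 3.
  m = 1101 → c = 00001010, weight = 2.
  m = 0011 → c = 11110001, weight = 5.
  m = 1011 → c = 01101010, weight = 4.
  m = 0111 → c = 11100100, weight = 4.
  m = 1111 → c = 01111111, weight = 7.
Tally weights:
  weight 0: 1 codewords.
  weight 2: 3 codewords.
  weight 3: 2 codewords.
  weight 4: 3 codewords.
  weight 5: 4 codewords.
  weight 6: 1 codewords.
  weight 7: 2 codewords.
Minimum distance d = smallest w > 0 with A_w > 0 = 2.
Sanity: Σ A_w = 16 = 2^4 = 16 ✓.


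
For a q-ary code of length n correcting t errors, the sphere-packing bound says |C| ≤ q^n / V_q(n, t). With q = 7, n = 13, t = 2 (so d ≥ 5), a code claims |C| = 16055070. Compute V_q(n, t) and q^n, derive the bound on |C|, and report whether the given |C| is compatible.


V_q(n, t) = 2887, q^n = 96889010407, Hamming bound = 33560446, |C| = 16055070 ≤ bound (satisfied).

Step 1: Compute V_q(n, t) = Σ_{j=0}^2 C(n, j) (q−1)^j.
  j = 0: C(13,0)·(6)^0 = 1·1 = 1.
  j = 1: C(13,1)·(6)^1 = 13·6 = 78.
  j = 2: C(13,2)·(6)^2 = 78·36 = 2808.
  V_q(n, t) = 1 + 78 + 2808 = 2887.
Step 2: q^n = 7^13 = 96889010407.
Step 3: Hamming bound ⌊q^n / V_q(n,t)⌋ = ⌊96889010407/2887⌋ = 33560446.
Step 4: Compare |C| = 16055070 to 33560446: satisfied.
The claimed |C| lies below the Hamming bound.


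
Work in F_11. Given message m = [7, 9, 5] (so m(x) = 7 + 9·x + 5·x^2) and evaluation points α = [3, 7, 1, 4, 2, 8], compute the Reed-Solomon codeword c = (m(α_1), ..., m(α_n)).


c = [2, 7, 10, 2, 1, 3]

Message polynomial: m(x) = 7 + 9·x + 5·x^2 (mod 11).
For each evaluation point α_i, compute m(α_i) mod 11:
  α_1 = 3: Horner steps 5 → 2 → 2, so m(3) = 2.
  α_2 = 7: Horner steps 5 → 0 → 7, so m(7) = 7.
  α_3 = 1: Horner steps 5 → 3 → 10, so m(1) = 10.
  α_4 = 4: Horner steps 5 → 7 → 2, so m(4) = 2.
  α_5 = 2: Horner steps 5 → 8 → 1, so m(2) = 1.
  α_6 = 8: Horner steps 5 → 5 → 3, so m(8) = 3.
Codeword c = [2, 7, 10, 2, 1, 3] ∈ F_11^6.


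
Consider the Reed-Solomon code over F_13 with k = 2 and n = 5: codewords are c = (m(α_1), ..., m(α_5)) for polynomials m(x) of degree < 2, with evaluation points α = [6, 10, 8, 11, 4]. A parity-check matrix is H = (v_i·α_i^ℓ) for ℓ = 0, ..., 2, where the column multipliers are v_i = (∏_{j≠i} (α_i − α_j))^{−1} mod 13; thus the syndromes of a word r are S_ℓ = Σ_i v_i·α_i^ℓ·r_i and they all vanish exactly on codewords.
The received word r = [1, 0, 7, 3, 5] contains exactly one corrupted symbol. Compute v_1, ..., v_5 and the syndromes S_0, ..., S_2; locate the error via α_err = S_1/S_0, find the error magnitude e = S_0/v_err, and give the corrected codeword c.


S = (8, 6, 11), error at position 5, error magnitude e = 10, c = [1, 0, 7, 3, 8].

Step 1: column multipliers v_i = (∏_{j≠i}(α_i − α_j))^{−1} mod 13.
  i = 1 (α = 6): (6−10)(6−8)(6−11)(6−4) = (−4)·(−2)·(−5)·2 = −80 ≡ 11, so v_1 = 11^{−1} = 6 (mod 13).
  i = 2 (α = 10): (10−6)(10−8)(10−11)(10−4) = 4·2·(−1)·6 = −48 ≡ 4, so v_2 = 4^{−1} = 10 (mod 13).
  i = 3 (α = 8): (8−6)(8−10)(8−11)(8−4) = 2·(−2)·(−3)·4 = 48 ≡ 9, so v_3 = 9^{−1} = 3 (mod 13).
  i = 4 (α = 11): (11−6)(11−10)(11−8)(11−4) = 5·1·3·7 = 105 ≡ 1, so v_4 = 1^{−1} = 1 (mod 13).
  i = 5 (α = 4): (4−6)(4−10)(4−8)(4−11) = (−2)·(−6)·(−4)·(−7) = 336 ≡ 11, so v_5 = 11^{−1} = 6 (mod 13).
  v = [6, 10, 3, 1, 6].
Step 2: syndromes of r = [1, 0, 7, 3, 5] (all sums mod 13).
  S_0 = Σ v_i r_i = 6·1 + 10·0 + 3·7 + 1·3 + 6·5 = 60 ≡ 8.
  S_1 = Σ v_i α_i r_i = 6·6·1 + 10·10·0 + 3·8·7 + 1·11·3 + 6·4·5 = 357 ≡ 6.
  α_i^2 mod 13 = [10, 9, 12, 4, 3].
  S_2 = Σ v_i α_i^2 r_i = 6·10·1 + 10·9·0 + 3·12·7 + 1·4·3 + 6·3·5 = 414 ≡ 11.
  S = (8, 6, 11) ≠ 0, so r is not a codeword (an error is present).
Step 3: locate the error. For a single error e at position i, S_ℓ = v_i·e·α_i^ℓ, so α_err = S_1/S_0.
  S_0^{−1} = 8^{−1} = 5 (mod 13), so α_err = 6·5 = 30 ≡ 4 = α_5. Error position i = 5.
  Consistency check: S_2/S_1 = 11·11 = 121 ≡ 4 = α_err ✓ (single-error assumption holds).
Step 4: error magnitude e = S_0/v_5 = S_0·∏_{j≠5}(α_5 − α_j) = 8·11 = 88 ≡ 10 (mod 13).
Step 5: correct position 5: c_5 = r_5 − e = 5 − 10 ≡ 8 (mod 13). Hence c = [1, 0, 7, 3, 8].
  Check: interpolating c through the α_i gives m(x) = 9 + 3·x (degree < 2) with m(α_i) = c_i for every i, so c is indeed a codeword.


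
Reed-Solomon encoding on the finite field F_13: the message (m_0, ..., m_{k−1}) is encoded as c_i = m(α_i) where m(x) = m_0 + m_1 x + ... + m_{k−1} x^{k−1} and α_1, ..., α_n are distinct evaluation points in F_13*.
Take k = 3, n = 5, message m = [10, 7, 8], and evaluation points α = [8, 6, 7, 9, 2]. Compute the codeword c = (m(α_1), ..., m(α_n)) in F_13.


c = [6, 2, 9, 6, 4]

Message polynomial: m(x) = 10 + 7·x + 8·x^2 (mod 13).
For each evaluation point α_i, compute m(α_i) mod 13:
  α_1 = 8: Horner steps 8 → 6 → 6, so m(8) = 6.
  α_2 = 6: Horner steps 8 → 3 → 2, so m(6) = 2.
  α_3 = 7: Horner steps 8 → 11 → 9, so m(7) = 9.
  α_4 = 9: Horner steps 8 → 1 → 6, so m(9) = 6.
  α_5 = 2: Horner steps 8 → 10 → 4, so m(2) = 4.
Codeword c = [6, 2, 9, 6, 4] ∈ F_13^5.


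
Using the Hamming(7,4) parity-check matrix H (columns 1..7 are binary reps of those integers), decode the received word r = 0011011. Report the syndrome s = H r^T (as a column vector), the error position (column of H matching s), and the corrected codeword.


s = (1, 1, 0)^T, error position = 6, corrected codeword c = 0011001

Compute s = H r^T mod 2 one row at a time:
  s_1 = 1 + 0 + 1 + 1 = 3 ≡ 1 (mod 2).
  s_2 = 0 + 1 + 1 + 1 = 3 ≡ 1 (mod 2).
  s_3 = 0 + 1 + 0 + 1 = 2 ≡ 0 (mod 2).
s = (1, 1, 0)^T — this equals column 6 of H (binary 110), so error is at position 6.
Correct: flip bit 6 of r = 0011011 to get c = 0011001.


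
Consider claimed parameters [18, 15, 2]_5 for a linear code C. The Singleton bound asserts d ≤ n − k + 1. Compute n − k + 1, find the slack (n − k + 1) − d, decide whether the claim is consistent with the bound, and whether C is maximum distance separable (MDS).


Singleton RHS = n − k + 1 = 4, slack = 2, bound satisfied, not MDS.

Singleton bound: d ≤ n − k + 1.
Here n = 18, k = 15, so n − k + 1 = 4.
Given d = 2, check d ≤ 4: YES.
Slack = (n − k + 1) − d = 2.
The code is NOT MDS (slack = 2 > 0).
Description: the claimed parameters are [18, 15, 2]_5; such a code would be non-MDS.


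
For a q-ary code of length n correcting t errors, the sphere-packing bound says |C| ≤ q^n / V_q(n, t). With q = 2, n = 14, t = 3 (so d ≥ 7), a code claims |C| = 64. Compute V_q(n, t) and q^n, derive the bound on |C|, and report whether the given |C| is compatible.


V_q(n, t) = 470, q^n = 16384, Hamming bound = 34, |C| = 64 > bound (violated).

Step 1: Compute V_q(n, t) = Σ_{j=0}^3 C(n, j) (q−1)^j.
  j = 0: C(14,0)·(1)^0 = 1·1 = 1.
  j = 1: C(14,1)·(1)^1 = 14·1 = 14.
  j = 2: C(14,2)·(1)^2 = 91·1 = 91.
  j = 3: C(14,3)·(1)^3 = 364·1 = 364.
  V_q(n, t) = 1 + 14 + 91 + 364 = 470.
Step 2: q^n = 2^14 = 16384.
Step 3: Hamming bound ⌊q^n / V_q(n,t)⌋ = ⌊16384/470⌋ = 34.
Step 4: Compare |C| = 64 to 34: violated.
The claimed |C| lies above the Hamming bound, so no 2-ary code of length 14 with d ≥ 7 can have 64 codewords.


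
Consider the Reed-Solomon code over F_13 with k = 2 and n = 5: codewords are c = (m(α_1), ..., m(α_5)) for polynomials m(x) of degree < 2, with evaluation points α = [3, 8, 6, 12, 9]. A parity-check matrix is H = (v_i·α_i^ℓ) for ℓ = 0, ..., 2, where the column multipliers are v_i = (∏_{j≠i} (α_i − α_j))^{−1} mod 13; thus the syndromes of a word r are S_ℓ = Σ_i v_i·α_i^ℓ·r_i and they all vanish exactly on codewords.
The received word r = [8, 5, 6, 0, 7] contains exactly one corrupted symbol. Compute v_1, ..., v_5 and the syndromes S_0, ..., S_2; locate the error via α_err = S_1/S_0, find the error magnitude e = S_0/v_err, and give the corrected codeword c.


S = (2, 12, 7), error at position 3, error magnitude e = 5, c = [8, 5, 1, 0, 7].

Step 1: column multipliers v_i = (∏_{j≠i}(α_i − α_j))^{−1} mod 13.
  i = 1 (α = 3): (3−8)(3−6)(3−12)(3−9) = (−5)·(−3)·(−9)·(−6) = 810 ≡ 4, so v_1 = 4^{−1} = 10 (mod 13).
  i = 2 (α = 8): (8−3)(8−6)(8−12)(8−9) = 5·2·(−4)·(−1) = 40 ≡ 1, so v_2 = 1^{−1} = 1 (mod 13).
  i = 3 (α = 6): (6−3)(6−8)(6−12)(6−9) = 3·(−2)·(−6)·(−3) = −108 ≡ 9, so v_3 = 9^{−1} = 3 (mod 13).
  i = 4 (α = 12): (12−3)(12−8)(12−6)(12−9) = 9·4·6·3 = 648 ≡ 11, so v_4 = 11^{−1} = 6 (mod 13).
  i = 5 (α = 9): (9−3)(9−8)(9−6)(9−12) = 6·1·3·(−3) = −54 ≡ 11, so v_5 = 11^{−1} = 6 (mod 13).
  v = [10, 1, 3, 6, 6].
Step 2: syndromes of r = [8, 5, 6, 0, 7] (all sums mod 13).
  S_0 = Σ v_i r_i = 10·8 + 1·5 + 3·6 + 6·0 + 6·7 = 145 ≡ 2.
  S_1 = Σ v_i α_i r_i = 10·3·8 + 1·8·5 + 3·6·6 + 6·12·0 + 6·9·7 = 766 ≡ 12.
  α_i^2 mod 13 = [9, 12, 10, 1, 3].
  S_2 = Σ v_i α_i^2 r_i = 10·9·8 + 1·12·5 + 3·10·6 + 6·1·0 + 6·3·7 = 1086 ≡ 7.
  S = (2, 12, 7) ≠ 0, so r is not a codeword (an error is present).
Step 3: locate the error. For a single error e at position i, S_ℓ = v_i·e·α_i^ℓ, so α_err = S_1/S_0.
  S_0^{−1} = 2^{−1} = 7 (mod 13), so α_err = 12·7 = 84 ≡ 6 = α_3. Error position i = 3.
  Consistency check: S_2/S_1 = 7·12 = 84 ≡ 6 = α_err ✓ (single-error assumption holds).
Step 4: error magnitude e = S_0/v_3 = S_0·∏_{j≠3}(α_3 − α_j) = 2·9 = 18 ≡ 5 (mod 13).
Step 5: correct position 3: c_3 = r_3 − e = 6 − 5 ≡ 1 (mod 13). Hence c = [8, 5, 1, 0, 7].
  Check: interpolating c through the α_i gives m(x) = 2 + 2·x (degree < 2) with m(α_i) = c_i for every i, so c is indeed a codeword.


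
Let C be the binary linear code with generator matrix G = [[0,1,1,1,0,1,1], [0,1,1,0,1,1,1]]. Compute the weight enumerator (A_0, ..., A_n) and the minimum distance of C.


Weight distribution: A_0 = 1, A_2 = 1, A_5 = 2. Minimum distance d = 2.

Enumerate all 2^2 = 4 messages m ∈ F_2^2.
For each, compute codeword c = mG in F_2^7, then tally its weight.
  m = 00 → c = 0000000, weight = 0.
  m = 10 → c = 0111011, weight = 5.
  m = 01 → c = 0110111, weight = 5.
  m = 11 → c = 0001100, weight = 2.
Tally weights:
  weight 0: 1 codewords.
  weight 2: 1 codewords.
  weight 5: 2 codewords.
Minimum distance d = smallest w > 0 with A_w > 0 = 2.
Sanity: Σ A_w = 4 = 2^2 = 4 ✓.


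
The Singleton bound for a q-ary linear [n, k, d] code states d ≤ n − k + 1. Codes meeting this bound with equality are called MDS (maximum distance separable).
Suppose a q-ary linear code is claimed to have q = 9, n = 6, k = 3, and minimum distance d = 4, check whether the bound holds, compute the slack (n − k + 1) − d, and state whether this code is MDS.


Singleton RHS = n − k + 1 = 4, slack = 0, bound satisfied, MDS.

Singleton bound: d ≤ n − k + 1.
Here n = 6, k = 3, so n − k + 1 = 4.
Given d = 4, check d ≤ 4: YES.
Slack = (n − k + 1) − d = 0.
The code is MDS (slack = 0).
Description: the claimed parameters are [6, 3, 4]_9; such a code would be MDS (meets Singleton bound).


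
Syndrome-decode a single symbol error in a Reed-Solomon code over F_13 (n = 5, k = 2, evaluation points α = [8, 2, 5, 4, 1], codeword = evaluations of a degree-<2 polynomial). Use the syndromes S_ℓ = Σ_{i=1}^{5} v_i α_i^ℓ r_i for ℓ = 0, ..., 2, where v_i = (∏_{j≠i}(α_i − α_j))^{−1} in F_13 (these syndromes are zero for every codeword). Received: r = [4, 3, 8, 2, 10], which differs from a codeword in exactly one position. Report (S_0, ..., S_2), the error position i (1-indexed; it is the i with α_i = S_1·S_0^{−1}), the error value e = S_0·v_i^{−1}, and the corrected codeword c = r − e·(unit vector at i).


S = (3, 11, 10), error at position 1, error magnitude e = 4, c = [0, 3, 8, 2, 10].

Step 1: column multipliers v_i = (∏_{j≠i}(α_i − α_j))^{−1} mod 13.
  i = 1 (α = 8): (8−2)(8−5)(8−4)(8−1) = 6·3·4·7 = 504 ≡ 10, so v_1 = 10^{−1} = 4 (mod 13).
  i = 2 (α = 2): (2−8)(2−5)(2−4)(2−1) = (−6)·(−3)·(−2)·1 = −36 ≡ 3, so v_2 = 3^{−1} = 9 (mod 13).
  i = 3 (α = 5): (5−8)(5−2)(5−4)(5−1) = (−3)·3·1·4 = −36 ≡ 3, so v_3 = 3^{−1} = 9 (mod 13).
  i = 4 (α = 4): (4−8)(4−2)(4−5)(4−1) = (−4)·2·(−1)·3 = 24 ≡ 11, so v_4 = 11^{−1} = 6 (mod 13).
  i = 5 (α = 1): (1−8)(1−2)(1−5)(1−4) = (−7)·(−1)·(−4)·(−3) = 84 ≡ 6, so v_5 = 6^{−1} = 11 (mod 13).
  v = [4, 9, 9, 6, 11].
Step 2: syndromes of r = [4, 3, 8, 2, 10] (all sums mod 13).
  S_0 = Σ v_i r_i = 4·4 + 9·3 + 9·8 + 6·2 + 11·10 = 237 ≡ 3.
  S_1 = Σ v_i α_i r_i = 4·8·4 + 9·2·3 + 9·5·8 + 6·4·2 + 11·1·10 = 700 ≡ 11.
  α_i^2 mod 13 = [12, 4, 12, 3, 1].
  S_2 = Σ v_i α_i^2 r_i = 4·12·4 + 9·4·3 + 9·12·8 + 6·3·2 + 11·1·10 = 1310 ≡ 10.
  S = (3, 11, 10) ≠ 0, so r is not a codeword (an error is present).
Step 3: locate the error. For a single error e at position i, S_ℓ = v_i·e·α_i^ℓ, so α_err = S_1/S_0.
  S_0^{−1} = 3^{−1} = 9 (mod 13), so α_err = 11·9 = 99 ≡ 8 = α_1. Error position i = 1.
  Consistency check: S_2/S_1 = 10·6 = 60 ≡ 8 = α_err ✓ (single-error assumption holds).
Step 4: error magnitude e = S_0/v_1 = S_0·∏_{j≠1}(α_1 − α_j) = 3·10 = 30 ≡ 4 (mod 13).
Step 5: correct position 1: c_1 = r_1 − e = 4 − 4 ≡ 0 (mod 13). Hence c = [0, 3, 8, 2, 10].
  Check: interpolating c through the α_i gives m(x) = 4 + 6·x (degree < 2) with m(α_i) = c_i for every i, so c is indeed a codeword.


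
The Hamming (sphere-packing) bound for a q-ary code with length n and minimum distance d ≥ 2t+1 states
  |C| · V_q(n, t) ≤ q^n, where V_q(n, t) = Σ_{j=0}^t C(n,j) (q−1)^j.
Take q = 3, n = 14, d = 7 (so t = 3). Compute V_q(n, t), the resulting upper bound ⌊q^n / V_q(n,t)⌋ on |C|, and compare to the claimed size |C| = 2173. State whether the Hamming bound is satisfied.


V_q(n, t) = 3305, q^n = 4782969, Hamming bound = 1447, |C| = 2173 > bound (violated).

Step 1: Compute V_q(n, t) = Σ_{j=0}^3 C(n, j) (q−1)^j.
  j = 0: C(14,0)·(2)^0 = 1·1 = 1.
  j = 1: C(14,1)·(2)^1 = 14·2 = 28.
  j = 2: C(14,2)·(2)^2 = 91·4 = 364.
  j = 3: C(14,3)·(2)^3 = 364·8 = 2912.
  V_q(n, t) = 1 + 28 + 364 + 2912 = 3305.
Step 2: q^n = 3^14 = 4782969.
Step 3: Hamming bound ⌊q^n / V_q(n,t)⌋ = ⌊4782969/3305⌋ = 1447.
Step 4: Compare |C| = 2173 to 1447: violated.
The claimed |C| lies above the Hamming bound, so no 3-ary code of length 14 with d ≥ 7 can have 2173 codewords.


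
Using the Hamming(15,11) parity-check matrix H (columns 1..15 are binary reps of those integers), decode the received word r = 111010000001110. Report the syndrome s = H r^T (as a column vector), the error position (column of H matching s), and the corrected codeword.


s = (1, 0, 1, 0)^T, error position = 10, corrected codeword c = 111010000101110

Compute s = H r^T mod 2 one row at a time:
  s_1 = 0 + 0 + 0 + 0 + 1 + 1 + 1 + 0 = 3 ≡ 1 (mod 2).
  s_2 = 0 + 1 + 0 + 0 + 1 + 1 + 1 + 0 = 4 ≡ 0 (mod 2).
  s_3 = 1 + 1 + 0 + 0 + 0 + 0 + 1 + 0 = 3 ≡ 1 (mod 2).
  s_4 = 1 + 1 + 1 + 0 + 0 + 0 + 1 + 0 = 4 ≡ 0 (mod 2).
s = (1, 0, 1, 0)^T — this equals column 10 of H (binary 1010), so error is at position 10.
Correct: flip bit 10 of r = 111010000001110 to get c = 111010000101110.


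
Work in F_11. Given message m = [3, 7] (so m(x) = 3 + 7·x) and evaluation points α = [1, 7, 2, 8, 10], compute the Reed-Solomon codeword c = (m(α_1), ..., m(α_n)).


c = [10, 8, 6, 4, 7]

Message polynomial: m(x) = 3 + 7·x (mod 11).
For each evaluation point α_i, compute m(α_i) mod 11:
  α_1 = 1: Horner steps 7 → 10, so m(1) = 10.
  α_2 = 7: Horner steps 7 → 8, so m(7) = 8.
  α_3 = 2: Horner steps 7 → 6, so m(2) = 6.
  α_4 = 8: Horner steps 7 → 4, so m(8) = 4.
  α_5 = 10: Horner steps 7 → 7, so m(10) = 7.
Codeword c = [10, 8, 6, 4, 7] ∈ F_11^5.


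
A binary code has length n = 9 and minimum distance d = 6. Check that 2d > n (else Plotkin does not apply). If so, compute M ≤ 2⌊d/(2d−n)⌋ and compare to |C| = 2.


Plotkin bound M ≤ 4; given |C| = 2 ≤ bound (satisfied).

Check applicability: 2d = 12, n = 9.
2d − n = 3 > 0, so Plotkin applies.
Compute d/(2d−n) = 6/3 ≈ 2.0000.
⌊d/(2d−n)⌋ = 2.
Plotkin bound: M ≤ 2·2 = 4.
Given |C| = 2, check: satisfied.
This |C| is below the Plotkin bound.


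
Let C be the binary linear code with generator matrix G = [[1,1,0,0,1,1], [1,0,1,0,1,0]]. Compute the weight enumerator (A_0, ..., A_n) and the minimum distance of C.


Weight distribution: A_0 = 1, A_3 = 2, A_4 = 1. Minimum distance d = 3.

Enumerate all 2^2 = 4 messages m ∈ F_2^2.
For each, compute codeword c = mG in F_2^6, then tally its weight.
  m = 00 → c = 000000, weight = 0.
  m = 10 → c = 110011, weight = 4.
  m = 01 → c = 101010, weight = 3.
  m = 11 → c = 011001, weight = 3.
Tally weights:
  weight 0: 1 codewords.
  weight 3: 2 codewords.
  weight 4: 1 codewords.
Minimum distance d = smallest w > 0 with A_w > 0 = 3.
Sanity: Σ A_w = 4 = 2^2 = 4 ✓.


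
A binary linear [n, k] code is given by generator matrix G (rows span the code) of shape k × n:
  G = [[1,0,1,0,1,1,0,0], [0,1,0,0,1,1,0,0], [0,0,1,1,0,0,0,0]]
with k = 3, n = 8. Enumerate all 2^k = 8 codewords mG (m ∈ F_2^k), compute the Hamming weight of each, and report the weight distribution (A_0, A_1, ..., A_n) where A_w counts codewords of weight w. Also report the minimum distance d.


Weight distribution: A_0 = 1, A_2 = 1, A_3 = 3, A_4 = 2, A_5 = 1. Minimum distance d = 2.

Enumerate all 2^3 = 8 messages m ∈ F_2^3.
For each, compute codeword c = mG in F_2^8, then tally its weight.
  m = 000 → c = 00000000, weight = 0.
  m = 100 → c = 10101100, weight = 4.
  m = 010 → c = 01001100, weight = 3.
  m = 110 → c = 11100000, weight = 3.
  m = 001 → c = 00110000, weight = 2.
  m = 101 → c = 10011100, weight = 4.
  m = 011 → c = 01111100, weight = 5.
  m = 111 → c = 11010000, weight = 3.
Tally weights:
  weight 0: 1 codewords.
  weight 2: 1 codewords.
  weight 3: 3 codewords.
  weight 4: 2 codewords.
  weight 5: 1 codewords.
Minimum distance d = smallest w > 0 with A_w > 0 = 2.
Sanity: Σ A_w = 8 = 2^3 = 8 ✓.


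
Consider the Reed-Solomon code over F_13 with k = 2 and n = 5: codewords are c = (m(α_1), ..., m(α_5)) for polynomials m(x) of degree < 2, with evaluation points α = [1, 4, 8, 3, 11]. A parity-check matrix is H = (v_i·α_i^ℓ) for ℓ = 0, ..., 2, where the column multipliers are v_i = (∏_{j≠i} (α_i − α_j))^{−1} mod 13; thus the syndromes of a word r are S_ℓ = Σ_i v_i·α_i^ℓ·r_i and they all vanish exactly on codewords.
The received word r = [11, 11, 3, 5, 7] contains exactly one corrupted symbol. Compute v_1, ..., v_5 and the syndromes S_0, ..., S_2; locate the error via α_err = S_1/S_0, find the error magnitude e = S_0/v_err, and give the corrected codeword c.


S = (8, 6, 11), error at position 2, error magnitude e = 9, c = [11, 2, 3, 5, 7].

Step 1: column multipliers v_i = (∏_{j≠i}(α_i − α_j))^{−1} mod 13.
  i = 1 (α = 1): (1−4)(1−8)(1−3)(1−11) = (−3)·(−7)·(−2)·(−10) = 420 ≡ 4, so v_1 = 4^{−1} = 10 (mod 13).
  i = 2 (α = 4): (4−1)(4−8)(4−3)(4−11) = 3·(−4)·1·(−7) = 84 ≡ 6, so v_2 = 6^{−1} = 11 (mod 13).
  i = 3 (α = 8): (8−1)(8−4)(8−3)(8−11) = 7·4·5·(−3) = −420 ≡ 9, so v_3 = 9^{−1} = 3 (mod 13).
  i = 4 (α = 3): (3−1)(3−4)(3−8)(3−11) = 2·(−1)·(−5)·(−8) = −80 ≡ 11, so v_4 = 11^{−1} = 6 (mod 13).
  i = 5 (α = 11): (11−1)(11−4)(11−8)(11−3) = 10·7·3·8 = 1680 ≡ 3, so v_5 = 3^{−1} = 9 (mod 13).
  v = [10, 11, 3, 6, 9].
Step 2: syndromes of r = [11, 11, 3, 5, 7] (all sums mod 13).
  S_0 = Σ v_i r_i = 10·11 + 11·11 + 3·3 + 6·5 + 9·7 = 333 ≡ 8.
  S_1 = Σ v_i α_i r_i = 10·1·11 + 11·4·11 + 3·8·3 + 6·3·5 + 9·11·7 = 1449 ≡ 6.
  α_i^2 mod 13 = [1, 3, 12, 9, 4].
  S_2 = Σ v_i α_i^2 r_i = 10·1·11 + 11·3·11 + 3·12·3 + 6·9·5 + 9·4·7 = 1103 ≡ 11.
  S = (8, 6, 11) ≠ 0, so r is not a codeword (an error is present).
Step 3: locate the error. For a single error e at position i, S_ℓ = v_i·e·α_i^ℓ, so α_err = S_1/S_0.
  S_0^{−1} = 8^{−1} = 5 (mod 13), so α_err = 6·5 = 30 ≡ 4 = α_2. Error position i = 2.
  Consistency check: S_2/S_1 = 11·11 = 121 ≡ 4 = α_err ✓ (single-error assumption holds).
Step 4: error magnitude e = S_0/v_2 = S_0·∏_{j≠2}(α_2 − α_j) = 8·6 = 48 ≡ 9 (mod 13).
Step 5: correct position 2: c_2 = r_2 − e = 11 − 9 ≡ 2 (mod 13). Hence c = [11, 2, 3, 5, 7].
  Check: interpolating c through the α_i gives m(x) = 1 + 10·x (degree < 2) with m(α_i) = c_i for every i, so c is indeed a codeword.


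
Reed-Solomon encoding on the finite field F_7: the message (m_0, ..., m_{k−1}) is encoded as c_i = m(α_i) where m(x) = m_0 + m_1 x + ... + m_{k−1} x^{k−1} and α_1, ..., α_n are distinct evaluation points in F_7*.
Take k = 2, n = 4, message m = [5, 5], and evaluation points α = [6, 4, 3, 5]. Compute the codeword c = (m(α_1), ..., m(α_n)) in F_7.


c = [0, 4, 6, 2]

Message polynomial: m(x) = 5 + 5·x (mod 7).
For each evaluation point α_i, compute m(α_i) mod 7:
  α_1 = 6: Horner steps 5 → 0, so m(6) = 0.
  α_2 = 4: Horner steps 5 → 4, so m(4) = 4.
  α_3 = 3: Horner steps 5 → 6, so m(3) = 6.
  α_4 = 5: Horner steps 5 → 2, so m(5) = 2.
Codeword c = [0, 4, 6, 2] ∈ F_7^4.


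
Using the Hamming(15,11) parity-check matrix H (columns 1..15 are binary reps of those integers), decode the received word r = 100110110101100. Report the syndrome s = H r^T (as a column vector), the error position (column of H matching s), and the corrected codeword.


s = (0, 1, 0, 0)^T, error position = 4, corrected codeword c = 100010110101100

Compute s = H r^T mod 2 one row at a time:
  s_1 = 1 + 0 + 1 + 0 + 1 + 1 + 0 + 0 = 4 ≡ 0 (mod 2).
  s_2 = 1 + 1 + 0 + 1 + 1 + 1 + 0 + 0 = 5 ≡ 1 (mod 2).
  s_3 = 0 + 0 + 0 + 1 + 1 + 0 + 0 + 0 = 2 ≡ 0 (mod 2).
  s_4 = 1 + 0 + 1 + 1 + 0 + 0 + 1 + 0 = 4 ≡ 0 (mod 2).
s = (0, 1, 0, 0)^T — this equals column 4 of H (binary 0100), so error is at position 4.
Correct: flip bit 4 of r = 100110110101100 to get c = 100010110101100.


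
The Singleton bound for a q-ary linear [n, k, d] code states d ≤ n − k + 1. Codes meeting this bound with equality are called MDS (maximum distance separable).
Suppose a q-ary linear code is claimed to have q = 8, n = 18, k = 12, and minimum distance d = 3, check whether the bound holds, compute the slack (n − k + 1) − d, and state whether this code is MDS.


Singleton RHS = n − k + 1 = 7, slack = 4, bound satisfied, not MDS.

Singleton bound: d ≤ n − k + 1.
Here n = 18, k = 12, so n − k + 1 = 7.
Given d = 3, check d ≤ 7: YES.
Slack = (n − k + 1) − d = 4.
The code is NOT MDS (slack = 4 > 0).
Description: the claimed parameters are [18, 12, 3]_8; such a code would be non-MDS.


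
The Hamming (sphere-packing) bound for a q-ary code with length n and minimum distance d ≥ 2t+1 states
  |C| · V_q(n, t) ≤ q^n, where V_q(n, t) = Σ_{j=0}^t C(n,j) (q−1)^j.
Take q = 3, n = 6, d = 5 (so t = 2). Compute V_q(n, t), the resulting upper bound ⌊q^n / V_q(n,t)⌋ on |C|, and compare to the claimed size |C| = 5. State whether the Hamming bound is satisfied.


V_q(n, t) = 73, q^n = 729, Hamming bound = 9, |C| = 5 ≤ bound (satisfied).

Step 1: Compute V_q(n, t) = Σ_{j=0}^2 C(n, j) (q−1)^j.
  j = 0: C(6,0)·(2)^0 = 1·1 = 1.
  j = 1: C(6,1)·(2)^1 = 6·2 = 12.
  j = 2: C(6,2)·(2)^2 = 15·4 = 60.
  V_q(n, t) = 1 + 12 + 60 = 73.
Step 2: q^n = 3^6 = 729.
Step 3: Hamming bound ⌊q^n / V_q(n,t)⌋ = ⌊729/73⌋ = 9.
Step 4: Compare |C| = 5 to 9: satisfied.
The claimed |C| lies below the Hamming bound.


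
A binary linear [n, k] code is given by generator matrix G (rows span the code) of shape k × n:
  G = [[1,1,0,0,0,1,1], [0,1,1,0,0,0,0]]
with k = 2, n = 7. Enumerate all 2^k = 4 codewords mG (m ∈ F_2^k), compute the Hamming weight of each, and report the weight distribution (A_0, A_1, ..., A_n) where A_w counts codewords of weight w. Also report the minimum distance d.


Weight distribution: A_0 = 1, A_2 = 1, A_4 = 2. Minimum distance d = 2.

Enumerate all 2^2 = 4 messages m ∈ F_2^2.
For each, compute codeword c = mG in F_2^7, then tally its weight.
  m = 00 → c = 0000000, weight = 0.
  m = 10 → c = 1100011, weight = 4.
  m = 01 → c = 0110000, weight = 2.
  m = 11 → c = 1010011, weight = 4.
Tally weights:
  weight 0: 1 codewords.
  weight 2: 1 codewords.
  weight 4: 2 codewords.
Minimum distance d = smallest w > 0 with A_w > 0 = 2.
Sanity: Σ A_w = 4 = 2^2 = 4 ✓.


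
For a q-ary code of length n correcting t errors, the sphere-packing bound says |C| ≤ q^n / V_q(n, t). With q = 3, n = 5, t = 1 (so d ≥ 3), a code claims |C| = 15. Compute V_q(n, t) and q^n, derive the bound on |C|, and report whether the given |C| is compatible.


V_q(n, t) = 11, q^n = 243, Hamming bound = 22, |C| = 15 ≤ bound (satisfied).

Step 1: Compute V_q(n, t) = Σ_{j=0}^1 C(n, j) (q−1)^j.
  j = 0: C(5,0)·(2)^0 = 1·1 = 1.
  j = 1: C(5,1)·(2)^1 = 5·2 = 10.
  V_q(n, t) = 1 + 10 = 11.
Step 2: q^n = 3^5 = 243.
Step 3: Hamming bound ⌊q^n / V_q(n,t)⌋ = ⌊243/11⌋ = 22.
Step 4: Compare |C| = 15 to 22: satisfied.
The claimed |C| lies below the Hamming bound.


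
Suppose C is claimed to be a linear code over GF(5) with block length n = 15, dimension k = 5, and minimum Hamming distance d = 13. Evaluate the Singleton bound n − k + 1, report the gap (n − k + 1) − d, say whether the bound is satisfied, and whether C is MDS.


Singleton RHS = n − k + 1 = 11, slack = -2, bound violated (no such code; not MDS).

Singleton bound: d ≤ n − k + 1.
Here n = 15, k = 5, so n − k + 1 = 11.
Given d = 13, check d ≤ 11: NO.
Slack = (n − k + 1) − d = -2.
The slack is negative: d = 13 exceeds n − k + 1 = 11 by 2, so the Singleton bound is violated and no linear [15, 5, 13]_5 code can exist. In particular it is not MDS (MDS requires d = n − k + 1 exactly).
Description: the claimed parameters are [15, 5, 13]_5; such a code would be impossible (violates the Singleton bound).


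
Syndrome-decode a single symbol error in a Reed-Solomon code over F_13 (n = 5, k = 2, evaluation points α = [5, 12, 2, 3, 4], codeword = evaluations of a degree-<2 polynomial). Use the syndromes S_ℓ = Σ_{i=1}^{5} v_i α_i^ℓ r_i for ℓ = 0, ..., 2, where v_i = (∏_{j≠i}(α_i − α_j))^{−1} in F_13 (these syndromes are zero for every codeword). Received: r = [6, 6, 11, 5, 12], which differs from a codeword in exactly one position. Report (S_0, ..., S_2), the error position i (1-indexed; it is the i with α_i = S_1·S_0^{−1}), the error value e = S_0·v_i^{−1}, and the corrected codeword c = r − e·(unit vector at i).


S = (9, 4, 9), error at position 2, error magnitude e = 3, c = [6, 3, 11, 5, 12].

Step 1: column multipliers v_i = (∏_{j≠i}(α_i − α_j))^{−1} mod 13.
  i = 1 (α = 5): (5−12)(5−2)(5−3)(5−4) = (−7)·3·2·1 = −42 ≡ 10, so v_1 = 10^{−1} = 4 (mod 13).
  i = 2 (α = 12): (12−5)(12−2)(12−3)(12−4) = 7·10·9·8 = 5040 ≡ 9, so v_2 = 9^{−1} = 3 (mod 13).
  i = 3 (α = 2): (2−5)(2−12)(2−3)(2−4) = (−3)·(−10)·(−1)·(−2) = 60 ≡ 8, so v_3 = 8^{−1} = 5 (mod 13).
  i = 4 (α = 3): (3−5)(3−12)(3−2)(3−4) = (−2)·(−9)·1·(−1) = −18 ≡ 8, so v_4 = 8^{−1} = 5 (mod 13).
  i = 5 (α = 4): (4−5)(4−12)(4−2)(4−3) = (−1)·(−8)·2·1 = 16 ≡ 3, so v_5 = 3^{−1} = 9 (mod 13).
  v = [4, 3, 5, 5, 9].
Step 2: syndromes of r = [6, 6, 11, 5, 12] (all sums mod 13).
  S_0 = Σ v_i r_i = 4·6 + 3·6 + 5·11 + 5·5 + 9·12 = 230 ≡ 9.
  S_1 = Σ v_i α_i r_i = 4·5·6 + 3·12·6 + 5·2·11 + 5·3·5 + 9·4·12 = 953 ≡ 4.
  α_i^2 mod 13 = [12, 1, 4, 9, 3].
  S_2 = Σ v_i α_i^2 r_i = 4·12·6 + 3·1·6 + 5·4·11 + 5·9·5 + 9·3·12 = 1075 ≡ 9.
  S = (9, 4, 9) ≠ 0, so r is not a codeword (an error is present).
Step 3: locate the error. For a single error e at position i, S_ℓ = v_i·e·α_i^ℓ, so α_err = S_1/S_0.
  S_0^{−1} = 9^{−1} = 3 (mod 13), so α_err = 4·3 = 12 ≡ 12 = α_2. Error position i = 2.
  Consistency check: S_2/S_1 = 9·10 = 90 ≡ 12 = α_err ✓ (single-error assumption holds).
Step 4: error magnitude e = S_0/v_2 = S_0·∏_{j≠2}(α_2 − α_j) = 9·9 = 81 ≡ 3 (mod 13).
Step 5: correct position 2: c_2 = r_2 − e = 6 − 3 ≡ 3 (mod 13). Hence c = [6, 3, 11, 5, 12].
  Check: interpolating c through the α_i gives m(x) = 10 + 7·x (degree < 2) with m(α_i) = c_i for every i, so c is indeed a codeword.


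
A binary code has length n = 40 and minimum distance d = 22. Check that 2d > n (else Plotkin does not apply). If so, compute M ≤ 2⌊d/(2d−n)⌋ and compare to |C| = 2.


Plotkin bound M ≤ 10; given |C| = 2 ≤ bound (satisfied).

Check applicability: 2d = 44, n = 40.
2d − n = 4 > 0, so Plotkin applies.
Compute d/(2d−n) = 22/4 ≈ 5.5000.
⌊d/(2d−n)⌋ = 5.
Plotkin bound: M ≤ 2·5 = 10.
Given |C| = 2, check: satisfied.
This |C| is below the Plotkin bound.


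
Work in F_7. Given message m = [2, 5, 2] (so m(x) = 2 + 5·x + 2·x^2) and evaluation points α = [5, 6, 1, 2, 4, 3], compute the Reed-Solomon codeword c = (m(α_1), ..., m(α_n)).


c = [0, 6, 2, 6, 5, 0]

Message polynomial: m(x) = 2 + 5·x + 2·x^2 (mod 7).
For each evaluation point α_i, compute m(α_i) mod 7:
  α_1 = 5: Horner steps 2 → 1 → 0, so m(5) = 0.
  α_2 = 6: Horner steps 2 → 3 → 6, so m(6) = 6.
  α_3 = 1: Horner steps 2 → 0 → 2, so m(1) = 2.
  α_4 = 2: Horner steps 2 → 2 → 6, so m(2) = 6.
  α_5 = 4: Horner steps 2 → 6 → 5, so m(4) = 5.
  α_6 = 3: Horner steps 2 → 4 → 0, so m(3) = 0.
Codeword c = [0, 6, 2, 6, 5, 0] ∈ F_7^6.


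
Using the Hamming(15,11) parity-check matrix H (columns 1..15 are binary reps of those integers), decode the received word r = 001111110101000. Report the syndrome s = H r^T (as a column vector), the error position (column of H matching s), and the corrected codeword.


s = (1, 1, 0, 1)^T, error position = 13, corrected codeword c = 001111110101100

Compute s = H r^T mod 2 one row at a time:
  s_1 = 1 + 0 + 1 + 0 + 1 + 0 + 0 + 0 = 3 ≡ 1 (mod 2).
  s_2 = 1 + 1 + 1 + 1 + 1 + 0 + 0 + 0 = 5 ≡ 1 (mod 2).
  s_3 = 0 + 1 + 1 + 1 + 1 + 0 + 0 + 0 = 4 ≡ 0 (mod 2).
  s_4 = 0 + 1 + 1 + 1 + 0 + 0 + 0 + 0 = 3 ≡ 1 (mod 2).
s = (1, 1, 0, 1)^T — this equals column 13 of H (binary 1101), so error is at position 13.
Correct: flip bit 13 of r = 001111110101000 to get c = 001111110101100.


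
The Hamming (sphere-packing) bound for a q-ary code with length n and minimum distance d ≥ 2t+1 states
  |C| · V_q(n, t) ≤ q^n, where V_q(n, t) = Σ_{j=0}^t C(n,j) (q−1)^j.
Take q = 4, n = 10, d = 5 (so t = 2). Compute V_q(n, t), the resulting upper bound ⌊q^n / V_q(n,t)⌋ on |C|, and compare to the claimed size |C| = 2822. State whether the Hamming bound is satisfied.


V_q(n, t) = 436, q^n = 1048576, Hamming bound = 2404, |C| = 2822 > bound (violated).

Step 1: Compute V_q(n, t) = Σ_{j=0}^2 C(n, j) (q−1)^j.
  j = 0: C(10,0)·(3)^0 = 1·1 = 1.
  j = 1: C(10,1)·(3)^1 = 10·3 = 30.
  j = 2: C(10,2)·(3)^2 = 45·9 = 405.
  V_q(n, t) = 1 + 30 + 405 = 436.
Step 2: q^n = 4^10 = 1048576.
Step 3: Hamming bound ⌊q^n / V_q(n,t)⌋ = ⌊1048576/436⌋ = 2404.
Step 4: Compare |C| = 2822 to 2404: violated.
The claimed |C| lies above the Hamming bound, so no 4-ary code of length 10 with d ≥ 5 can have 2822 codewords.


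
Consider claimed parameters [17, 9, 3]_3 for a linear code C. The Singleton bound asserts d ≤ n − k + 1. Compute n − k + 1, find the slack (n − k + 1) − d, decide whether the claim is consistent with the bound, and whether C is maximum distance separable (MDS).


Singleton RHS = n − k + 1 = 9, slack = 6, bound satisfied, not MDS.

Singleton bound: d ≤ n − k + 1.
Here n = 17, k = 9, so n − k + 1 = 9.
Given d = 3, check d ≤ 9: YES.
Slack = (n − k + 1) − d = 6.
The code is NOT MDS (slack = 6 > 0).
Description: the claimed parameters are [17, 9, 3]_3; such a code would be non-MDS.


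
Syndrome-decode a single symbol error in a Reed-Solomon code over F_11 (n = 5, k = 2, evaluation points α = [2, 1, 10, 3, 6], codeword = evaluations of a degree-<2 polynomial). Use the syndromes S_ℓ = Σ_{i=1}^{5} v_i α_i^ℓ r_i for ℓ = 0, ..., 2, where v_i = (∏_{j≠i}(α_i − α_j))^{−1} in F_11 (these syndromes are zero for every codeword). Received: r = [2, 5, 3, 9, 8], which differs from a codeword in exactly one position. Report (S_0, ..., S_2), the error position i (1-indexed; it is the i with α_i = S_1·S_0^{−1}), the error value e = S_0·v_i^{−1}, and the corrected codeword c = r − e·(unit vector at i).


S = (5, 5, 5), error at position 2, error magnitude e = 10, c = [2, 6, 3, 9, 8].

Step 1: column multipliers v_i = (∏_{j≠i}(α_i − α_j))^{−1} mod 11.
  i = 1 (α = 2): (2−1)(2−10)(2−3)(2−6) = 1·(−8)·(−1)·(−4) = −32 ≡ 1, so v_1 = 1^{−1} = 1 (mod 11).
  i = 2 (α = 1): (1−2)(1−10)(1−3)(1−6) = (−1)·(−9)·(−2)·(−5) = 90 ≡ 2, so v_2 = 2^{−1} = 6 (mod 11).
  i = 3 (α = 10): (10−2)(10−1)(10−3)(10−6) = 8·9·7·4 = 2016 ≡ 3, so v_3 = 3^{−1} = 4 (mod 11).
  i = 4 (α = 3): (3−2)(3−1)(3−10)(3−6) = 1·2·(−7)·(−3) = 42 ≡ 9, so v_4 = 9^{−1} = 5 (mod 11).
  i = 5 (α = 6): (6−2)(6−1)(6−10)(6−3) = 4·5·(−4)·3 = −240 ≡ 2, so v_5 = 2^{−1} = 6 (mod 11).
  v = [1, 6, 4, 5, 6].
Step 2: syndromes of r = [2, 5, 3, 9, 8] (all sums mod 11).
  S_0 = Σ v_i r_i = 1·2 + 6·5 + 4·3 + 5·9 + 6·8 = 137 ≡ 5.
  S_1 = Σ v_i α_i r_i = 1·2·2 + 6·1·5 + 4·10·3 + 5·3·9 + 6·6·8 = 577 ≡ 5.
  α_i^2 mod 11 = [4, 1, 1, 9, 3].
  S_2 = Σ v_i α_i^2 r_i = 1·4·2 + 6·1·5 + 4·1·3 + 5·9·9 + 6·3·8 = 599 ≡ 5.
  S = (5, 5, 5) ≠ 0, so r is not a codeword (an error is present).
Step 3: locate the error. For a single error e at position i, S_ℓ = v_i·e·α_i^ℓ, so α_err = S_1/S_0.
  S_0^{−1} = 5^{−1} = 9 (mod 11), so α_err = 5·9 = 45 ≡ 1 = α_2. Error position i = 2.
  Consistency check: S_2/S_1 = 5·9 = 45 ≡ 1 = α_err ✓ (single-error assumption holds).
Step 4: error magnitude e = S_0/v_2 = S_0·∏_{j≠2}(α_2 − α_j) = 5·2 = 10 ≡ 10 (mod 11).
Step 5: correct position 2: c_2 = r_2 − e = 5 − 10 ≡ 6 (mod 11). Hence c = [2, 6, 3, 9, 8].
  Check: interpolating c through the α_i gives m(x) = 10 + 7·x (degree < 2) with m(α_i) = c_i for every i, so c is indeed a codeword.


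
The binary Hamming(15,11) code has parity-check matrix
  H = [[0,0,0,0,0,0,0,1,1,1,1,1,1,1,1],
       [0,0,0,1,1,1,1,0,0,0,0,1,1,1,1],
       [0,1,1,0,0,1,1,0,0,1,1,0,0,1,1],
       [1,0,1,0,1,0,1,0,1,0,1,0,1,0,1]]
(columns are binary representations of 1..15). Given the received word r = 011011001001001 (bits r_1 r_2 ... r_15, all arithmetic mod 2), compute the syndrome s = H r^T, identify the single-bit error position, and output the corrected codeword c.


s = (1, 0, 0, 0)^T, error position = 8, corrected codeword c = 011011011001001

Compute s = H r^T mod 2 one row at a time:
  s_1 = 0 + 1 + 0 + 0 + 1 + 0 + 0 + 1 = 3 ≡ 1 (mod 2).
  s_2 = 0 + 1 + 1 + 0 + 1 + 0 + 0 + 1 = 4 ≡ 0 (mod 2).
  s_3 = 1 + 1 + 1 + 0 + 0 + 0 + 0 + 1 = 4 ≡ 0 (mod 2).
  s_4 = 0 + 1 + 1 + 0 + 1 + 0 + 0 + 1 = 4 ≡ 0 (mod 2).
s = (1, 0, 0, 0)^T — this equals column 8 of H (binary 1000), so error is at position 8.
Correct: flip bit 8 of r = 011011001001001 to get c = 011011011001001.


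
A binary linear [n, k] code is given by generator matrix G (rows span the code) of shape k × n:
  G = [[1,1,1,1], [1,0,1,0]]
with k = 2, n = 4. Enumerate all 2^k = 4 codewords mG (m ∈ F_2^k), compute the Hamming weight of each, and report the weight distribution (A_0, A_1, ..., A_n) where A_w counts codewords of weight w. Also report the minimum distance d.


Weight distribution: A_0 = 1, A_2 = 2, A_4 = 1. Minimum distance d = 2.

Enumerate all 2^2 = 4 messages m ∈ F_2^2.
For each, compute codeword c = mG in F_2^4, then tally its weight.
  m = 00 → c = 0000, weight = 0.
  m = 10 → c = 1111, weight = 4.
  m = 01 → c = 1010, weight = 2.
  m = 11 → c = 0101, weight = 2.
Tally weights:
  weight 0: 1 codewords.
  weight 2: 2 codewords.
  weight 4: 1 codewords.
Minimum distance d = smallest w > 0 with A_w > 0 = 2.
Sanity: Σ A_w = 4 = 2^2 = 4 ✓.


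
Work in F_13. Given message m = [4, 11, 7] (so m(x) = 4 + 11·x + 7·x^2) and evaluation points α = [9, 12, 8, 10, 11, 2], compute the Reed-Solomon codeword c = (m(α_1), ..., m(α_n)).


c = [7, 0, 7, 8, 10, 2]

Message polynomial: m(x) = 4 + 11·x + 7·x^2 (mod 13).
For each evaluation point α_i, compute m(α_i) mod 13:
  α_1 = 9: Horner steps 7 → 9 → 7, so m(9) = 7.
  α_2 = 12: Horner steps 7 → 4 → 0, so m(12) = 0.
  α_3 = 8: Horner steps 7 → 2 → 7, so m(8) = 7.
  α_4 = 10: Horner steps 7 → 3 → 8, so m(10) = 8.
  α_5 = 11: Horner steps 7 → 10 → 10, so m(11) = 10.
  α_6 = 2: Horner steps 7 → 12 → 2, so m(2) = 2.
Codeword c = [7, 0, 7, 8, 10, 2] ∈ F_13^6.


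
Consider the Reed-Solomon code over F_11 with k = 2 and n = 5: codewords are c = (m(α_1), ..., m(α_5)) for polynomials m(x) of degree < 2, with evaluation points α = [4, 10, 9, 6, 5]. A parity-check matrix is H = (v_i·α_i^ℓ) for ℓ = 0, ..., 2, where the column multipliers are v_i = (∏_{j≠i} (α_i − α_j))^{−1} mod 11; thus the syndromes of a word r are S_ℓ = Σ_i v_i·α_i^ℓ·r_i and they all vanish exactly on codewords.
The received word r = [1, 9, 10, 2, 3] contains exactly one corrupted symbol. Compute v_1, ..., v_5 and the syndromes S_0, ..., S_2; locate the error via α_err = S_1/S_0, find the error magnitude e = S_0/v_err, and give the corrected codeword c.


S = (6, 2, 8), error at position 1, error magnitude e = 8, c = [4, 9, 10, 2, 3].

Step 1: column multipliers v_i = (∏_{j≠i}(α_i − α_j))^{−1} mod 11.
  i = 1 (α = 4): (4−10)(4−9)(4−6)(4−5) = (−6)·(−5)·(−2)·(−1) = 60 ≡ 5, so v_1 = 5^{−1} = 9 (mod 11).
  i = 2 (α = 10): (10−4)(10−9)(10−6)(10−5) = 6·1·4·5 = 120 ≡ 10, so v_2 = 10^{−1} = 10 (mod 11).
  i = 3 (α = 9): (9−4)(9−10)(9−6)(9−5) = 5·(−1)·3·4 = −60 ≡ 6, so v_3 = 6^{−1} = 2 (mod 11).
  i = 4 (α = 6): (6−4)(6−10)(6−9)(6−5) = 2·(−4)·(−3)·1 = 24 ≡ 2, so v_4 = 2^{−1} = 6 (mod 11).
  i = 5 (α = 5): (5−4)(5−10)(5−9)(5−6) = 1·(−5)·(−4)·(−1) = −20 ≡ 2, so v_5 = 2^{−1} = 6 (mod 11).
  v = [9, 10, 2, 6, 6].
Step 2: syndromes of r = [1, 9, 10, 2, 3] (all sums mod 11).
  S_0 = Σ v_i r_i = 9·1 + 10·9 + 2·10 + 6·2 + 6·3 = 149 ≡ 6.
  S_1 = Σ v_i α_i r_i = 9·4·1 + 10·10·9 + 2·9·10 + 6·6·2 + 6·5·3 = 1278 ≡ 2.
  α_i^2 mod 11 = [5, 1, 4, 3, 3].
  S_2 = Σ v_i α_i^2 r_i = 9·5·1 + 10·1·9 + 2·4·10 + 6·3·2 + 6·3·3 = 305 ≡ 8.
  S = (6, 2, 8) ≠ 0, so r is not a codeword (an error is present).
Step 3: locate the error. For a single error e at position i, S_ℓ = v_i·e·α_i^ℓ, so α_err = S_1/S_0.
  S_0^{−1} = 6^{−1} = 2 (mod 11), so α_err = 2·2 = 4 ≡ 4 = α_1. Error position i = 1.
  Consistency check: S_2/S_1 = 8·6 = 48 ≡ 4 = α_err ✓ (single-error assumption holds).
Step 4: error magnitude e = S_0/v_1 = S_0·∏_{j≠1}(α_1 − α_j) = 6·5 = 30 ≡ 8 (mod 11).
Step 5: correct position 1: c_1 = r_1 − e = 1 − 8 ≡ 4 (mod 11). Hence c = [4, 9, 10, 2, 3].
  Check: interpolating c through the α_i gives m(x) = 8 + 10·x (degree < 2) with m(α_i) = c_i for every i, so c is indeed a codeword.
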